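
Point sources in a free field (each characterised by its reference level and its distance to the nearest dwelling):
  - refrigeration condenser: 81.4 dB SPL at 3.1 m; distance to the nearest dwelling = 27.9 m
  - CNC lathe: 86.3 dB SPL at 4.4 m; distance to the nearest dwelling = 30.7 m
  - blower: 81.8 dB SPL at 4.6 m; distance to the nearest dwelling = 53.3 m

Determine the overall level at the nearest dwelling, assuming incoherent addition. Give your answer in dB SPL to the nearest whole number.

Apply inverse-square spreading to bring every level to the receiver, then sum 10^(L/10).
refrigeration condenser: 81.4 − 20·log₁₀(27.9/3.1) = 81.4 − 19.08 = 62.32 dB SPL.
CNC lathe: 86.3 − 20·log₁₀(30.7/4.4) = 86.3 − 16.87 = 69.43 dB SPL.
blower: 81.8 − 20·log₁₀(53.3/4.6) = 81.8 − 21.28 = 60.52 dB SPL.
Σ 10^(L/10) = 1.159e+07 → L_total = 10·log₁₀(1.159e+07) = 70.64 dB SPL.

71 dB SPL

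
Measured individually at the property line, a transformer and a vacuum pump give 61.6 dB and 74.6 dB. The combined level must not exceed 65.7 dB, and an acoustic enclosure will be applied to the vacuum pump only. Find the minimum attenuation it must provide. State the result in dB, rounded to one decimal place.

11.0 dB

The untreated sources together contribute 10^(61.6/10) = 1.445e+06, i.e. 61.60 dB.
The limit corresponds to 10^(65.7/10) = 3.715e+06; subtracting the fixed part leaves 2.270e+06 for the vacuum pump, i.e. 63.56 dB.
So the vacuum pump must be reduced from 74.6 to 63.56 dB: IL = 11.04 dB.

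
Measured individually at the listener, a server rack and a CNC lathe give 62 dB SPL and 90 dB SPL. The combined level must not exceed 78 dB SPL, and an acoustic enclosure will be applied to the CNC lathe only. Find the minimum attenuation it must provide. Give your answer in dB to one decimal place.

Everything except the CNC lathe sums to 10^(62/10) = 1.585e+06 in linear terms, 62.00 dB SPL.
The limit corresponds to 10^(78/10) = 6.310e+07; subtracting the fixed part leaves 6.151e+07 for the CNC lathe, i.e. 77.89 dB SPL.
So the CNC lathe must be reduced from 90 to 77.89 dB SPL: IL = 12.11 dB.

12.1 dB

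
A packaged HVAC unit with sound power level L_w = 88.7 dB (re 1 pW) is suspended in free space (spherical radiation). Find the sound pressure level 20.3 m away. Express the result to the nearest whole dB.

Free-field spherical radiation: L_p = L_w − 10·log₁₀(4π·r²), r = 20.3 m.
4π·r² = 5178 m², 10·log₁₀ of that is 37.142 dB.
L_p = 88.7 − 37.142 = 51.56 dB.

52 dB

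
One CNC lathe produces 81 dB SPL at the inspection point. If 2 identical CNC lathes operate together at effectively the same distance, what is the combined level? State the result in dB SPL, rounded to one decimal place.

84.0 dB SPL

L_total = L₁ + 10·log₁₀ N for N identical incoherent sources.
L_total = 81 + 10·log₁₀(2) = 81 + 3.010 = 84.01 dB SPL.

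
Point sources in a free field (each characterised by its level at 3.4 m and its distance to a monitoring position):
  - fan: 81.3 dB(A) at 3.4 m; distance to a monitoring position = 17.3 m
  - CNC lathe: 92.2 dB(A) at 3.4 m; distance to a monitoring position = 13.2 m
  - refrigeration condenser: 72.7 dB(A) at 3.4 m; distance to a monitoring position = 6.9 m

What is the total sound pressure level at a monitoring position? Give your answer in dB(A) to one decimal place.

80.8 dB(A)

Propagate each source to the receiver with L = L_ref − 20·log₁₀(r/r_ref), then add intensities.
fan: 81.3 − 20·log₁₀(17.3/3.4) = 81.3 − 14.13 = 67.17 dB(A).
CNC lathe: 92.2 − 20·log₁₀(13.2/3.4) = 92.2 − 11.78 = 80.42 dB(A).
refrigeration condenser: 72.7 − 20·log₁₀(6.9/3.4) = 72.7 − 6.15 = 66.55 dB(A).
Σ 10^(L/10) = 1.198e+08 → L_total = 10·log₁₀(1.198e+08) = 80.79 dB(A).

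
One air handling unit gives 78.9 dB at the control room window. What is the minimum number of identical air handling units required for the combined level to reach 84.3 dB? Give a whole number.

4

The shortfall is 84.3 − 78.9 = 5.4 dB, and N units add 10·log₁₀ N, so need 10·log₁₀ N ≥ 5.4.
N ≥ 10^(5.4/10) = 3.467, so N = 4.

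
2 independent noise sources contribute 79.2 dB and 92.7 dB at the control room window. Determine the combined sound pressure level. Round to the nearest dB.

For uncorrelated sources the intensities add, so convert each level to linear form, sum, and take 10·log₁₀ of the total.
Σ 10^(L/10) = 10^(79.2/10) + 10^(92.7/10) = 1.945e+09.
L_total = 10·log₁₀(1.945e+09) = 92.89 dB.

93 dB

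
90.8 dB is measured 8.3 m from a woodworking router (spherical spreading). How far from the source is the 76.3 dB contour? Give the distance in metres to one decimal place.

The 14.5 dB drop corresponds to a distance ratio of 10^(14.5/20) for a point source.
r₂ = 8.3·10^((90.8−76.3)/20) = 8.3·10^(14.5/20) = 44.06 m.

44.1 m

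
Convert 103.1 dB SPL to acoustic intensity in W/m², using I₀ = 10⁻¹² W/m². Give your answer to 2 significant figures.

L = 10·log₁₀(I/I₀) ⇒ I = I₀·10^(L/10) = 10⁻¹² × 10^10.31.

0.020 W/m²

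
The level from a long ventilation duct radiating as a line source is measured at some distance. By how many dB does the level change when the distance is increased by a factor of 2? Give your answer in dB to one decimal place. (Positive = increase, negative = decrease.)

With cylindrical spreading the level changes by −10·log₁₀(r₂/r₁).
ΔL = −10·log₁₀(2) = -3.01 dB.

-3.0 dB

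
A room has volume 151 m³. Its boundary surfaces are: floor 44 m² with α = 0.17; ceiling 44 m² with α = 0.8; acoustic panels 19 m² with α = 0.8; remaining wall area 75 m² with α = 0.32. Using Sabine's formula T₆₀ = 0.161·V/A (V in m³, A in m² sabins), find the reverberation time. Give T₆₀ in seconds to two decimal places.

0.30 s

A = Σ Sᵢαᵢ = 44·0.17 + 44·0.8 + 19·0.8 + 75·0.32 = 81.88 m².
T₆₀ = 0.161·V/A = 0.161·151/81.88 = 0.297 s.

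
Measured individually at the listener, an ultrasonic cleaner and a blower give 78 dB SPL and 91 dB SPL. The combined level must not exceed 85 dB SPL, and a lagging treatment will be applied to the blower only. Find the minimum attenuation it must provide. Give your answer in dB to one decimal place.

7.0 dB

The untreated sources together contribute 10^(78/10) = 6.310e+07, i.e. 78.00 dB SPL.
The limit corresponds to 10^(85/10) = 3.162e+08; subtracting the fixed part leaves 2.531e+08 for the blower, i.e. 84.03 dB SPL.
Required insertion loss = 91 − 84.03 = 6.97 dB.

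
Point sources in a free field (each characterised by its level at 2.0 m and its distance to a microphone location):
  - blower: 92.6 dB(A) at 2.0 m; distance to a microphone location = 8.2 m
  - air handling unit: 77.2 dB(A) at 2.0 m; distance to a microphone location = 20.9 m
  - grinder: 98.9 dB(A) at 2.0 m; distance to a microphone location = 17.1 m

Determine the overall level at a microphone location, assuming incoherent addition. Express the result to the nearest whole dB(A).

Apply inverse-square spreading to bring every level to the receiver, then sum 10^(L/10).
blower: 92.6 − 20·log₁₀(8.2/2.0) = 92.6 − 12.26 = 80.34 dB(A).
air handling unit: 77.2 − 20·log₁₀(20.9/2.0) = 77.2 − 20.38 = 56.82 dB(A).
grinder: 98.9 − 20·log₁₀(17.1/2.0) = 98.9 − 18.64 = 80.26 dB(A).
Σ 10^(L/10) = 2.149e+08 → L_total = 10·log₁₀(2.149e+08) = 83.32 dB(A).

83 dB(A)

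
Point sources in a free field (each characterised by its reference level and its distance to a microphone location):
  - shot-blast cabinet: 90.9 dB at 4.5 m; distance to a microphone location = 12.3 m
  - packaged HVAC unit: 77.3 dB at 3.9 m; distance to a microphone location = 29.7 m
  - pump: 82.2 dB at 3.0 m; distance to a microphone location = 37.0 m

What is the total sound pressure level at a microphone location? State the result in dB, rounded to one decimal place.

First find each source's level at the receiver (point-source: −20·log₁₀(r/r_ref)), then combine on an intensity basis.
shot-blast cabinet: 90.9 − 20·log₁₀(12.3/4.5) = 90.9 − 8.73 = 82.17 dB.
packaged HVAC unit: 77.3 − 20·log₁₀(29.7/3.9) = 77.3 − 17.63 = 59.67 dB.
pump: 82.2 − 20·log₁₀(37.0/3.0) = 82.2 − 21.82 = 60.38 dB.
Σ 10^(L/10) = 1.667e+08 → L_total = 10·log₁₀(1.667e+08) = 82.22 dB.

82.2 dB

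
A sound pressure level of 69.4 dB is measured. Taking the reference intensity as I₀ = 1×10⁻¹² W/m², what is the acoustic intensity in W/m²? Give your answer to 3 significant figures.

8.71e-06 W/m²

I/I₀ = 10^(69.4/10) = 8.71e+06, so I = 8.71e+06 × 10⁻¹² W/m².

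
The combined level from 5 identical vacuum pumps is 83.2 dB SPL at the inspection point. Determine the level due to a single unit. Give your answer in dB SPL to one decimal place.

Dividing the total intensity by 5 lowers the level by 10·log₁₀ 5 = 6.990 dB: L₁ = 83.2 − 6.990.

76.2 dB SPL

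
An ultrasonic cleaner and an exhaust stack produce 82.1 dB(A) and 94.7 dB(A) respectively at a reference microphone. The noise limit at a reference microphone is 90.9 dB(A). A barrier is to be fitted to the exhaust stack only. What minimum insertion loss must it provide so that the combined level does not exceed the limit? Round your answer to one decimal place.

Everything except the exhaust stack sums to 10^(82.1/10) = 1.622e+08 in linear terms, 82.10 dB(A).
To meet 90.9 dB(A) overall, the treated exhaust stack may contribute at most 10^(90.9/10) − 1.622e+08 = 1.068e+09, i.e. 90.29 dB(A).
So the exhaust stack must be reduced from 94.7 to 90.29 dB(A): IL = 4.41 dB.

4.4 dB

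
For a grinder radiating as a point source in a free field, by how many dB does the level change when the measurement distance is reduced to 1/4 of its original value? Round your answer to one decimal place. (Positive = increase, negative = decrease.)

+12.0 dB

With spherical spreading the level changes by −20·log₁₀(r₂/r₁).
ΔL = −20·log₁₀(0.25) = +12.04 dB.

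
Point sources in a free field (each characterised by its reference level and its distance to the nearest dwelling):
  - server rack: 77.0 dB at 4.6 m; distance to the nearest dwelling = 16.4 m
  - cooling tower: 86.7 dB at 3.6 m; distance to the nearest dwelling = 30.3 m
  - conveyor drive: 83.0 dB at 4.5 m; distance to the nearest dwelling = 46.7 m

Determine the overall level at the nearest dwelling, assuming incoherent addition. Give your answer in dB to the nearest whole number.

71 dB

Apply inverse-square spreading to bring every level to the receiver, then sum 10^(L/10).
server rack: 77.0 − 20·log₁₀(16.4/4.6) = 77.0 − 11.04 = 65.96 dB.
cooling tower: 86.7 − 20·log₁₀(30.3/3.6) = 86.7 − 18.50 = 68.20 dB.
conveyor drive: 83.0 − 20·log₁₀(46.7/4.5) = 83.0 − 20.32 = 62.68 dB.
Σ 10^(L/10) = 1.240e+07 → L_total = 10·log₁₀(1.240e+07) = 70.93 dB.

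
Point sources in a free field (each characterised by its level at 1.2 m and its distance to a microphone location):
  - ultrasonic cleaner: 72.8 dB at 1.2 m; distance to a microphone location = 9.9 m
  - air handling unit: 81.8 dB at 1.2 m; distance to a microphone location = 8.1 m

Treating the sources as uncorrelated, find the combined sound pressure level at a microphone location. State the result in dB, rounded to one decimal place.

Apply inverse-square spreading to bring every level to the receiver, then sum 10^(L/10).
ultrasonic cleaner: 72.8 − 20·log₁₀(9.9/1.2) = 72.8 − 18.33 = 54.47 dB.
air handling unit: 81.8 − 20·log₁₀(8.1/1.2) = 81.8 − 16.59 = 65.21 dB.
Σ 10^(L/10) = 3.602e+06 → L_total = 10·log₁₀(3.602e+06) = 65.57 dB.

65.6 dB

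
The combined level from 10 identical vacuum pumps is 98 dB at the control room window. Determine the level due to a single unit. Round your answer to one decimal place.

For N identical incoherent sources L_total = L₁ + 10·log₁₀ N, so L₁ = 98 − 10·log₁₀(10) = 98 − 10.000.

88.0 dB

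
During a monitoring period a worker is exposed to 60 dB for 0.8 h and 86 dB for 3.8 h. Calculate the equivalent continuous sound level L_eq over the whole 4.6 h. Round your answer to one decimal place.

85.2 dB

Weight each interval's intensity by its duration and average over T = 4.6 h:
Σ tᵢ·10^(Lᵢ/10) = 0.8·10^(60/10) + 3.8·10^(86/10) = 1.514e+09.
L_eq = 10·log₁₀(1.514e+09/4.6) = 85.17 dB.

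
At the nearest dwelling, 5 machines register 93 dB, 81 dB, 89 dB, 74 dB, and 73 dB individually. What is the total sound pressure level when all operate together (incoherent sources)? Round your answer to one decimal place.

94.7 dB

Incoherent sources combine by intensity addition: L_total = 10·log₁₀(Σ 10^(L_i/10)).
Σ 10^(L/10) = 10^(93/10) + 10^(81/10) + 10^(89/10) + 10^(74/10) + 10^(73/10) = 2.961e+09.
L_total = 10·log₁₀(2.961e+09) = 94.71 dB.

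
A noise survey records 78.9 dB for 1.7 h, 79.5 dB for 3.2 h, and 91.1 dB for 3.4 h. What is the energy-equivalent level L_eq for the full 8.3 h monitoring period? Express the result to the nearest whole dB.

88 dB

Weight each interval's intensity by its duration and average over T = 8.3 h:
Σ tᵢ·10^(Lᵢ/10) = 1.7·10^(78.9/10) + 3.2·10^(79.5/10) + 3.4·10^(91.1/10) = 4.797e+09.
L_eq = 10·log₁₀(4.797e+09/8.3) = 87.62 dB.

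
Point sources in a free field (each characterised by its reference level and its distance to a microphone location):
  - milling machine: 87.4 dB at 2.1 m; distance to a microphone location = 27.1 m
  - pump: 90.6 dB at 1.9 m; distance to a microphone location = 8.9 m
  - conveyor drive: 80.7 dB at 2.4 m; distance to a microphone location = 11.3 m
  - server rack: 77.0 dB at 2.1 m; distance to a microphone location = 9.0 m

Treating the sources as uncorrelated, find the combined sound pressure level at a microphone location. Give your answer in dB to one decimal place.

78.0 dB

Propagate each source to the receiver with L = L_ref − 20·log₁₀(r/r_ref), then add intensities.
milling machine: 87.4 − 20·log₁₀(27.1/2.1) = 87.4 − 22.21 = 65.19 dB.
pump: 90.6 − 20·log₁₀(8.9/1.9) = 90.6 − 13.41 = 77.19 dB.
conveyor drive: 80.7 − 20·log₁₀(11.3/2.4) = 80.7 − 13.46 = 67.24 dB.
server rack: 77.0 − 20·log₁₀(9.0/2.1) = 77.0 − 12.64 = 64.36 dB.
Σ 10^(L/10) = 6.366e+07 → L_total = 10·log₁₀(6.366e+07) = 78.04 dB.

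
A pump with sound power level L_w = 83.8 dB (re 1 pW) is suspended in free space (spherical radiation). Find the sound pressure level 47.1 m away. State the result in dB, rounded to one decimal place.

L_p = L_w − 10·log₁₀(4π·r²) with r = 47.1 m.
4π·r² = 2.788e+04 m², 10·log₁₀ of that is 44.453 dB.
L_p = 83.8 − 44.453 = 39.35 dB.

39.3 dB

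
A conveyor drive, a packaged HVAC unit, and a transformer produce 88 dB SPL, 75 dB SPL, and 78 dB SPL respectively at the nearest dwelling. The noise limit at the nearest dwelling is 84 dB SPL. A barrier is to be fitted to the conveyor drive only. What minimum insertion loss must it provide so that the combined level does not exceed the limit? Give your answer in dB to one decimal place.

6.1 dB

The untreated sources together contribute 10^(75/10) + 10^(78/10) = 9.472e+07, i.e. 79.76 dB SPL.
The limit corresponds to 10^(84/10) = 2.512e+08; subtracting the fixed part leaves 1.565e+08 for the conveyor drive, i.e. 81.94 dB SPL.
Required insertion loss = 88 − 81.94 = 6.06 dB.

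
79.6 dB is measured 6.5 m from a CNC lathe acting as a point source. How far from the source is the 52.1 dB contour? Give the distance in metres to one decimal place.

154.1 m

The 27.5 dB drop corresponds to a distance ratio of 10^(27.5/20) for a point source.
r₂ = 6.5·10^((79.6−52.1)/20) = 6.5·10^(27.5/20) = 154.14 m.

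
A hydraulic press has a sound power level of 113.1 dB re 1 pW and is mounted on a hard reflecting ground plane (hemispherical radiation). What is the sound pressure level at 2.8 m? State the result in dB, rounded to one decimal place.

Free-field hemispherical radiation: L_p = L_w − 10·log₁₀(2π·r²), r = 2.8 m.
2π·r² = 49.26 m², 10·log₁₀ of that is 16.925 dB.
L_p = 113.1 − 16.925 = 96.18 dB.

96.2 dB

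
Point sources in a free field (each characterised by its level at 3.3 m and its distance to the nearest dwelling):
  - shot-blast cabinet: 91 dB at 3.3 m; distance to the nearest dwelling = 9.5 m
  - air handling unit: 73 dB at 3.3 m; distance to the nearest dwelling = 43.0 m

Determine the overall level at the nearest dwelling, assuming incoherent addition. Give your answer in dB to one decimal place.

81.8 dB

Propagate each source to the receiver with L = L_ref − 20·log₁₀(r/r_ref), then add intensities.
shot-blast cabinet: 91 − 20·log₁₀(9.5/3.3) = 91 − 9.18 = 81.82 dB.
air handling unit: 73 − 20·log₁₀(43.0/3.3) = 73 − 22.30 = 50.70 dB.
Σ 10^(L/10) = 1.520e+08 → L_total = 10·log₁₀(1.520e+08) = 81.82 dB.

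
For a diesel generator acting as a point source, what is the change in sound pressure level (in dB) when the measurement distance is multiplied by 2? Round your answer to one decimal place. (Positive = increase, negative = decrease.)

-6.0 dB

Point-source spreading: ΔL = −20·log₁₀(r₂/r₁).
ΔL = −20·log₁₀(2) = -6.02 dB.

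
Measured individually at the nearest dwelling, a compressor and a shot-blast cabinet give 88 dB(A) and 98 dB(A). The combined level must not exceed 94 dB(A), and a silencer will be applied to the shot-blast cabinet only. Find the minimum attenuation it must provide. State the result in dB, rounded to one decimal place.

Fixed contribution from the other source: Σ 10^(L/10) = 10^(88/10) = 6.310e+08 (88.00 dB(A)).
The limit corresponds to 10^(94/10) = 2.512e+09; subtracting the fixed part leaves 1.881e+09 for the shot-blast cabinet, i.e. 92.74 dB(A).
Required insertion loss = 98 − 92.74 = 5.26 dB.

5.3 dB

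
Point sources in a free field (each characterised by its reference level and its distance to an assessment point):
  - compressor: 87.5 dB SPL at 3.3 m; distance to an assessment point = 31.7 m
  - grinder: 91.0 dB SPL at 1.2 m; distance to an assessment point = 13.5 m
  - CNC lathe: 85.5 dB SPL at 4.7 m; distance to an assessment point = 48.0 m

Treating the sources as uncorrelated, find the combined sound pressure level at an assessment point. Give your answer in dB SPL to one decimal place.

Apply inverse-square spreading to bring every level to the receiver, then sum 10^(L/10).
compressor: 87.5 − 20·log₁₀(31.7/3.3) = 87.5 − 19.65 = 67.85 dB SPL.
grinder: 91.0 − 20·log₁₀(13.5/1.2) = 91.0 − 21.02 = 69.98 dB SPL.
CNC lathe: 85.5 − 20·log₁₀(48.0/4.7) = 85.5 − 20.18 = 65.32 dB SPL.
Σ 10^(L/10) = 1.944e+07 → L_total = 10·log₁₀(1.944e+07) = 72.89 dB SPL.

72.9 dB SPL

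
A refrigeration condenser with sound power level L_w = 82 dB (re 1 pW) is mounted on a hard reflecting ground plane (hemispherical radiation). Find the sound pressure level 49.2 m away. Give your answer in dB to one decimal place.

40.2 dB

Free-field hemispherical radiation: L_p = L_w − 10·log₁₀(2π·r²), r = 49.2 m.
2π·r² = 1.521e+04 m², 10·log₁₀ of that is 41.821 dB.
L_p = 82 − 41.821 = 40.18 dB.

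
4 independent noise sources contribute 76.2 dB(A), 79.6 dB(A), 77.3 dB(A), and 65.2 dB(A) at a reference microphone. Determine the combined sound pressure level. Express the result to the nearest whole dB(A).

For uncorrelated sources the intensities add, so convert each level to linear form, sum, and take 10·log₁₀ of the total.
Σ 10^(L/10) = 10^(76.2/10) + 10^(79.6/10) + 10^(77.3/10) + 10^(65.2/10) = 1.899e+08.
L_total = 10·log₁₀(1.899e+08) = 82.79 dB(A).

83 dB(A)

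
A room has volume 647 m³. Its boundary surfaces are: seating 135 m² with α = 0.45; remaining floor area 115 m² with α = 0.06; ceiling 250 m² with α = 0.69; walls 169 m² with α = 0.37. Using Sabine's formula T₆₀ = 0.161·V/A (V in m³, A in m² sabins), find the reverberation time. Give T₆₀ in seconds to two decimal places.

0.34 s

Summing Sᵢαᵢ: 135·0.45 + 115·0.06 + 250·0.69 + 169·0.37 = 302.68 m².
T₆₀ = 0.161 × 647 / 302.68 = 0.344 s.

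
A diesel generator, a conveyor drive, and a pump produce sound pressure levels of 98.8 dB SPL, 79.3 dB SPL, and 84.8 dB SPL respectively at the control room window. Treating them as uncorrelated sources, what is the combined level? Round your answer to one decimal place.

Incoherent sources combine by intensity addition: L_total = 10·log₁₀(Σ 10^(L_i/10)).
Σ 10^(L/10) = 10^(98.8/10) + 10^(79.3/10) + 10^(84.8/10) = 7.973e+09.
L_total = 10·log₁₀(7.973e+09) = 99.02 dB SPL.

99.0 dB SPL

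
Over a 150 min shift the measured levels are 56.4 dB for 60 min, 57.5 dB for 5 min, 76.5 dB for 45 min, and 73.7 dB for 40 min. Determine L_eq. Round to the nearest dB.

73 dB

Weight each interval's intensity by its duration and average over T = 150 min:
Σ tᵢ·10^(Lᵢ/10) = 60·10^(56.4/10) + 5·10^(57.5/10) + 45·10^(76.5/10) + 40·10^(73.7/10) = 2.977e+09.
L_eq = 10·log₁₀(2.977e+09/150) = 72.98 dB.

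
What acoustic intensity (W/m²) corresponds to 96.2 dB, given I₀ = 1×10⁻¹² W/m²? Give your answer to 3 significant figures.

I = I₀·10^(L/10) = 10⁻¹² × 10^(96.2/10) = 10^(-2.380).

0.00417 W/m²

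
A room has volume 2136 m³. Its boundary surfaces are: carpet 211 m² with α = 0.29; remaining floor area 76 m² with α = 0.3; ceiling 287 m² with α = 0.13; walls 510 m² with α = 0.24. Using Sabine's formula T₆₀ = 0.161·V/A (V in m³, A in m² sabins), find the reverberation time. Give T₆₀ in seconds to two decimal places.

1.41 s

Total absorption A = 211·0.29 + 76·0.3 + 287·0.13 + 510·0.24 = 243.70 m² sabins.
T₆₀ = 0.161 × 2136 / 243.70 = 1.411 s.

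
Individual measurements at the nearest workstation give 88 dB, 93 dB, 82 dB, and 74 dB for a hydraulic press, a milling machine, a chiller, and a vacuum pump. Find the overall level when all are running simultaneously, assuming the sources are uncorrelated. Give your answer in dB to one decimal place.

Incoherent sources combine by intensity addition: L_total = 10·log₁₀(Σ 10^(L_i/10)).
Σ 10^(L/10) = 10^(88/10) + 10^(93/10) + 10^(82/10) + 10^(74/10) = 2.810e+09.
L_total = 10·log₁₀(2.810e+09) = 94.49 dB.

94.5 dB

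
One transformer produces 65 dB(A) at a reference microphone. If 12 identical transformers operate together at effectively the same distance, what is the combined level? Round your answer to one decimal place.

L_total = L₁ + 10·log₁₀ N for N identical incoherent sources.
L_total = 65 + 10·log₁₀(12) = 65 + 10.792 = 75.79 dB(A).

75.8 dB(A)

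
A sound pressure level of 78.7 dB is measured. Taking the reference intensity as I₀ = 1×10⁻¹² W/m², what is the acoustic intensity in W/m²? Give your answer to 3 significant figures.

I = I₀·10^(L/10) = 10⁻¹² × 10^(78.7/10) = 10^(-4.130).

7.41e-05 W/m²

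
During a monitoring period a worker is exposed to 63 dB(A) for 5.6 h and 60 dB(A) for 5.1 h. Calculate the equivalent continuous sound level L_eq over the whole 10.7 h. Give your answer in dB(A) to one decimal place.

Weight each interval's intensity by its duration and average over T = 10.7 h:
Σ tᵢ·10^(Lᵢ/10) = 5.6·10^(63/10) + 5.1·10^(60/10) = 1.627e+07.
L_eq = 10·log₁₀(1.627e+07/10.7) = 61.82 dB(A).

61.8 dB(A)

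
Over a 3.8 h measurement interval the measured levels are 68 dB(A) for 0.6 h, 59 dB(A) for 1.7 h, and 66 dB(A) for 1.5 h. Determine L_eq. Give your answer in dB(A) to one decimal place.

Weight each interval's intensity by its duration and average over T = 3.8 h:
Σ tᵢ·10^(Lᵢ/10) = 0.6·10^(68/10) + 1.7·10^(59/10) + 1.5·10^(66/10) = 1.111e+07.
L_eq = 10·log₁₀(1.111e+07/3.8) = 64.66 dB(A).

64.7 dB(A)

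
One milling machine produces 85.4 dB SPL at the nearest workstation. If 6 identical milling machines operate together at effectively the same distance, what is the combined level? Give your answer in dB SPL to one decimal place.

93.2 dB SPL

N identical incoherent sources raise the level by 10·log₁₀ N.
L_total = 85.4 + 10·log₁₀(6) = 85.4 + 7.782 = 93.18 dB SPL.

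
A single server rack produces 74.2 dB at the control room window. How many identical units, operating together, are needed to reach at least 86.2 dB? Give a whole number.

16

Need L₁ + 10·log₁₀ N ≥ 86.2, i.e. log₁₀ N ≥ 1.20.
N ≥ 10^(12.0/10) = 15.849, so N = 16.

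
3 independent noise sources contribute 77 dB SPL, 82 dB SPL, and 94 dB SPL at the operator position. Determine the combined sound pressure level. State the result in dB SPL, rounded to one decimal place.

94.3 dB SPL

For uncorrelated sources the intensities add, so convert each level to linear form, sum, and take 10·log₁₀ of the total.
Σ 10^(L/10) = 10^(77/10) + 10^(82/10) + 10^(94/10) = 2.720e+09.
L_total = 10·log₁₀(2.720e+09) = 94.35 dB SPL.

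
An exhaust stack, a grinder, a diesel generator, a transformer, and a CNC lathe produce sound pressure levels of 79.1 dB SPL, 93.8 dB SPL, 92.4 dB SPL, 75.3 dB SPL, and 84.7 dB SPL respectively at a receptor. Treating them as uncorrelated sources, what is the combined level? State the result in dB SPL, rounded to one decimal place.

For uncorrelated sources the intensities add, so convert each level to linear form, sum, and take 10·log₁₀ of the total.
Σ 10^(L/10) = 10^(79.1/10) + 10^(93.8/10) + 10^(92.4/10) + 10^(75.3/10) + 10^(84.7/10) = 4.547e+09.
L_total = 10·log₁₀(4.547e+09) = 96.58 dB SPL.

96.6 dB SPL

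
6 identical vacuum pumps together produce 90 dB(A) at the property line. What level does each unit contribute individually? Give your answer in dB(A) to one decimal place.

6 equal contributions raise the level by 10·log₁₀ 6 = 7.782 dB, so each unit alone gives 90 − 7.782.

82.2 dB(A)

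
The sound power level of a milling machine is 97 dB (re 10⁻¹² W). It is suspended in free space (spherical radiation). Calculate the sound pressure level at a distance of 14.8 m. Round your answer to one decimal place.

62.6 dB

Free-field spherical radiation: L_p = L_w − 10·log₁₀(4π·r²), r = 14.8 m.
4π·r² = 2753 m², 10·log₁₀ of that is 34.397 dB.
L_p = 97 − 34.397 = 62.60 dB.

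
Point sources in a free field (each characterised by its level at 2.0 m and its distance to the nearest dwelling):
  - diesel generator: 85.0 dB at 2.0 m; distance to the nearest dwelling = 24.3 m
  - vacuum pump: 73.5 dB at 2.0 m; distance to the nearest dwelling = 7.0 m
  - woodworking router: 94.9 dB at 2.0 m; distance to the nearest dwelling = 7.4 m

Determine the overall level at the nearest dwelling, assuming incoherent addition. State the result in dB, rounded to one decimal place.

83.6 dB

First find each source's level at the receiver (point-source: −20·log₁₀(r/r_ref)), then combine on an intensity basis.
diesel generator: 85.0 − 20·log₁₀(24.3/2.0) = 85.0 − 21.69 = 63.31 dB.
vacuum pump: 73.5 − 20·log₁₀(7.0/2.0) = 73.5 − 10.88 = 62.62 dB.
woodworking router: 94.9 − 20·log₁₀(7.4/2.0) = 94.9 − 11.36 = 83.54 dB.
Σ 10^(L/10) = 2.297e+08 → L_total = 10·log₁₀(2.297e+08) = 83.61 dB.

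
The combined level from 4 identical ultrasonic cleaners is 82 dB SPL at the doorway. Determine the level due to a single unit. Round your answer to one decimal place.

4 equal contributions raise the level by 10·log₁₀ 4 = 6.021 dB, so each unit alone gives 82 − 6.021.

76.0 dB SPL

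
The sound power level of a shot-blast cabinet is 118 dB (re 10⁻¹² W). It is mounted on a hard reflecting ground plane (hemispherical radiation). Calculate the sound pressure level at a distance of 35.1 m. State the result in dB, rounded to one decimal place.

79.1 dB

Free-field hemispherical radiation: L_p = L_w − 10·log₁₀(2π·r²), r = 35.1 m.
2π·r² = 7741 m², 10·log₁₀ of that is 38.888 dB.
L_p = 118 − 38.888 = 79.11 dB.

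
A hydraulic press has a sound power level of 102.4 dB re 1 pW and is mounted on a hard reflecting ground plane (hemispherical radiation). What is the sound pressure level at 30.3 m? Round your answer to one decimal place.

L_p = L_w − 10·log₁₀(2π·r²) with r = 30.3 m.
2π·r² = 5769 m², 10·log₁₀ of that is 37.611 dB.
L_p = 102.4 − 37.611 = 64.79 dB.

64.8 dB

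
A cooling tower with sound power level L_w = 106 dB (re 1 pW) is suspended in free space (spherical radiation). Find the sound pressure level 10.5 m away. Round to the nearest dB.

Free-field spherical radiation: L_p = L_w − 10·log₁₀(4π·r²), r = 10.5 m.
4π·r² = 1385 m², 10·log₁₀ of that is 31.416 dB.
L_p = 106 − 31.416 = 74.58 dB.

75 dB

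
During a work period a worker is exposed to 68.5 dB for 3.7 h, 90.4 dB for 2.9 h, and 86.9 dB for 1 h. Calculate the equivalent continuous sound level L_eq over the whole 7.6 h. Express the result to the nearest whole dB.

87 dB

The energy average is taken in the linear domain: L_eq = 10·log₁₀[(Σ tᵢ·10^(Lᵢ/10))/T], T = 7.6 h.
Σ tᵢ·10^(Lᵢ/10) = 3.7·10^(68.5/10) + 2.9·10^(90.4/10) + 1·10^(86.9/10) = 3.696e+09.
L_eq = 10·log₁₀(3.696e+09/7.6) = 86.87 dB.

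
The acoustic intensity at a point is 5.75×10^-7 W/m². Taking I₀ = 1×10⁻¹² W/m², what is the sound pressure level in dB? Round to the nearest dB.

58 dB

I/I₀ = 5.75×10^-7/10⁻¹² = 5.75×10^5, and L = 10·log₁₀(I/I₀).
L = 10·(0.7597 + 5) = 57.60 dB.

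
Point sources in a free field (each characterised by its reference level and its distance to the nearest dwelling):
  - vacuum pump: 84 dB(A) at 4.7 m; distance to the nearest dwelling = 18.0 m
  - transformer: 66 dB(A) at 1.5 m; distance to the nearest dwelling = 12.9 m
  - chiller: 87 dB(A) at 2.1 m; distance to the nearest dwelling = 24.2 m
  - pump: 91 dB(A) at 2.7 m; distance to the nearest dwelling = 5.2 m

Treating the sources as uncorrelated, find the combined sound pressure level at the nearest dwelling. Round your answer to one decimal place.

Apply inverse-square spreading to bring every level to the receiver, then sum 10^(L/10).
vacuum pump: 84 − 20·log₁₀(18.0/4.7) = 84 − 11.66 = 72.34 dB(A).
transformer: 66 − 20·log₁₀(12.9/1.5) = 66 − 18.69 = 47.31 dB(A).
chiller: 87 − 20·log₁₀(24.2/2.1) = 87 − 21.23 = 65.77 dB(A).
pump: 91 − 20·log₁₀(5.2/2.7) = 91 − 5.69 = 85.31 dB(A).
Σ 10^(L/10) = 3.604e+08 → L_total = 10·log₁₀(3.604e+08) = 85.57 dB(A).

85.6 dB(A)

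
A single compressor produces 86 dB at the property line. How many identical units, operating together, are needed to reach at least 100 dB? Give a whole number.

26

N identical sources give L₁ + 10·log₁₀ N, so require 10·log₁₀ N ≥ 100 − 86 = 14.0 dB.
N ≥ 10^(14.0/10) = 25.119, so N = 26.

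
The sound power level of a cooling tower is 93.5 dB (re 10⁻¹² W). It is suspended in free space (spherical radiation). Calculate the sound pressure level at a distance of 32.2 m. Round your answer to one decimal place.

52.4 dB

Free-field spherical radiation: L_p = L_w − 10·log₁₀(4π·r²), r = 32.2 m.
4π·r² = 1.303e+04 m², 10·log₁₀ of that is 41.149 dB.
L_p = 93.5 − 41.149 = 52.35 dB.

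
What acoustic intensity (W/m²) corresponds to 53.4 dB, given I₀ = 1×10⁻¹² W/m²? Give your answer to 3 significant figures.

I/I₀ = 10^(53.4/10) = 2.188e+05, so I = 2.188e+05 × 10⁻¹² W/m².

2.19e-07 W/m²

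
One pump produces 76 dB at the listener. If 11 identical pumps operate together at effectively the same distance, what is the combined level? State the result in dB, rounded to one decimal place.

L_total = L₁ + 10·log₁₀ N for N identical incoherent sources.
L_total = 76 + 10·log₁₀(11) = 76 + 10.414 = 86.41 dB.

86.4 dB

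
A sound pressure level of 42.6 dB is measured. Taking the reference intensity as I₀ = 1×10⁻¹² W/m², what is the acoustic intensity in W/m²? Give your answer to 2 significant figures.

I/I₀ = 10^(42.6/10) = 1.82e+04, so I = 1.82e+04 × 10⁻¹² W/m².

1.8e-08 W/m²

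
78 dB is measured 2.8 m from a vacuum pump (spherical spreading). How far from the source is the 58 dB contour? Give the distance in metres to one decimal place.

28.0 m

The 20.0 dB drop corresponds to a distance ratio of 10^(20.0/20) for a point source.
r₂ = 2.8·10^((78−58)/20) = 2.8·10^(20.0/20) = 28.00 m.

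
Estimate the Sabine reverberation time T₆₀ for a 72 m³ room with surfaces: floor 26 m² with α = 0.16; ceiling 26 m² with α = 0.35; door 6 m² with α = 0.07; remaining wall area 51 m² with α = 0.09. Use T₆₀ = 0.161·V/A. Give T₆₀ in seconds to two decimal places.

Summing Sᵢαᵢ: 26·0.16 + 26·0.35 + 6·0.07 + 51·0.09 = 18.27 m².
T₆₀ = 0.161·V/A = 0.161·72/18.27 = 0.634 s.

0.63 s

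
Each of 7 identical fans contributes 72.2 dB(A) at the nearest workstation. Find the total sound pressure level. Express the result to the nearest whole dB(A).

L_total = L₁ + 10·log₁₀ N for N identical incoherent sources.
L_total = 72.2 + 10·log₁₀(7) = 72.2 + 8.451 = 80.65 dB(A).

81 dB(A)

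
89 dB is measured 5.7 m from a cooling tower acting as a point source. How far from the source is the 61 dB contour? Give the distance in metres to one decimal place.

143.2 m

The 28.0 dB drop corresponds to a distance ratio of 10^(28.0/20) for a point source.
r₂ = 5.7·10^((89−61)/20) = 5.7·10^(28.0/20) = 143.18 m.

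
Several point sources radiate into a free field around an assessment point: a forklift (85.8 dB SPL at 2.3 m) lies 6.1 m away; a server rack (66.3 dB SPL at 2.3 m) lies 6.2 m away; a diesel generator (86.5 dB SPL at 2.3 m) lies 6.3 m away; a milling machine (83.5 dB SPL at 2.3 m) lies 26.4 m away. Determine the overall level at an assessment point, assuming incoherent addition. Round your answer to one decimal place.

Propagate each source to the receiver with L = L_ref − 20·log₁₀(r/r_ref), then add intensities.
forklift: 85.8 − 20·log₁₀(6.1/2.3) = 85.8 − 8.47 = 77.33 dB SPL.
server rack: 66.3 − 20·log₁₀(6.2/2.3) = 66.3 − 8.61 = 57.69 dB SPL.
diesel generator: 86.5 − 20·log₁₀(6.3/2.3) = 86.5 − 8.75 = 77.75 dB SPL.
milling machine: 83.5 − 20·log₁₀(26.4/2.3) = 83.5 − 21.20 = 62.30 dB SPL.
Σ 10^(L/10) = 1.159e+08 → L_total = 10·log₁₀(1.159e+08) = 80.64 dB SPL.

80.6 dB SPL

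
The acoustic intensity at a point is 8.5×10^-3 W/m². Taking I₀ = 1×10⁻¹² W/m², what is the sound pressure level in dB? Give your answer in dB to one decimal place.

I/I₀ = 8.5×10^-3/10⁻¹² = 8.5×10^9, and L = 10·log₁₀(I/I₀).
L = 10·(0.9294 + 9) = 99.29 dB.

99.3 dB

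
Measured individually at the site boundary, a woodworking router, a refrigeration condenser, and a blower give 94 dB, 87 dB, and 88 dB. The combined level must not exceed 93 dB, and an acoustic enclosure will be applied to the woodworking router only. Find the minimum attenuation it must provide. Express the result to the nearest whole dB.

The untreated sources together contribute 10^(87/10) + 10^(88/10) = 1.132e+09, i.e. 90.54 dB.
The limit corresponds to 10^(93/10) = 1.995e+09; subtracting the fixed part leaves 8.631e+08 for the woodworking router, i.e. 89.36 dB.
So the woodworking router must be reduced from 94 to 89.36 dB: IL = 4.64 dB.

5 dB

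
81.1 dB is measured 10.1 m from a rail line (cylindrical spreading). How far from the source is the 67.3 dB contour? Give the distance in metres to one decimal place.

The 13.8 dB drop corresponds to a distance ratio of 10^(13.8/10) for a line source.
r₂ = 10.1·10^((81.1−67.3)/10) = 10.1·10^(13.8/10) = 242.28 m.

242.3 m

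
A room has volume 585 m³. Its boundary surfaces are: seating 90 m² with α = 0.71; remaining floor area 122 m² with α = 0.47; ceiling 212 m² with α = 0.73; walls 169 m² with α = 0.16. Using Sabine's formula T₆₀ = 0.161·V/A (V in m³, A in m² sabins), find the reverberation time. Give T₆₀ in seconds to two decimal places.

0.31 s

A = Σ Sᵢαᵢ = 90·0.71 + 122·0.47 + 212·0.73 + 169·0.16 = 303.04 m².
T₆₀ = 0.161·V/A = 0.161·585/303.04 = 0.311 s.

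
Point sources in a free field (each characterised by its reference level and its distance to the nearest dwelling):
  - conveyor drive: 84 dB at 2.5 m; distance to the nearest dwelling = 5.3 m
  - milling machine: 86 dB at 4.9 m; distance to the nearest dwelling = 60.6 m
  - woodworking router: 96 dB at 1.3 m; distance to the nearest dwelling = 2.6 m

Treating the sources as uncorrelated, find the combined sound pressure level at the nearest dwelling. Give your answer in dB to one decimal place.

90.2 dB

Propagate each source to the receiver with L = L_ref − 20·log₁₀(r/r_ref), then add intensities.
conveyor drive: 84 − 20·log₁₀(5.3/2.5) = 84 − 6.53 = 77.47 dB.
milling machine: 86 − 20·log₁₀(60.6/4.9) = 86 − 21.85 = 64.15 dB.
woodworking router: 96 − 20·log₁₀(2.6/1.3) = 96 − 6.02 = 89.98 dB.
Σ 10^(L/10) = 1.054e+09 → L_total = 10·log₁₀(1.054e+09) = 90.23 dB.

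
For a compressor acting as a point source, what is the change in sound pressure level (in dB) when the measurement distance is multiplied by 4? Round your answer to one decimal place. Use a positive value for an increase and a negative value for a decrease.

-12.0 dB

Point-source spreading: ΔL = −20·log₁₀(r₂/r₁).
ΔL = −20·log₁₀(4) = -12.04 dB.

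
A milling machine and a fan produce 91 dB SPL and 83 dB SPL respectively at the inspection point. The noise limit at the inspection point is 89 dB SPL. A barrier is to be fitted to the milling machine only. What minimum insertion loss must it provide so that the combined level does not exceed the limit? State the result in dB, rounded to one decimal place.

3.3 dB

The untreated sources together contribute 10^(83/10) = 1.995e+08, i.e. 83.00 dB SPL.
To meet 89 dB SPL overall, the treated milling machine may contribute at most 10^(89/10) − 1.995e+08 = 5.948e+08, i.e. 87.74 dB SPL.
Required insertion loss = 91 − 87.74 = 3.26 dB.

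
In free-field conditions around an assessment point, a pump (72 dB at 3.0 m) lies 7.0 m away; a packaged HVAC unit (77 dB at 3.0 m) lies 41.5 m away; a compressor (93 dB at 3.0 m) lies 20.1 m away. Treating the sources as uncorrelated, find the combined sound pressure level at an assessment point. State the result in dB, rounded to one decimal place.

76.8 dB

Apply inverse-square spreading to bring every level to the receiver, then sum 10^(L/10).
pump: 72 − 20·log₁₀(7.0/3.0) = 72 − 7.36 = 64.64 dB.
packaged HVAC unit: 77 − 20·log₁₀(41.5/3.0) = 77 − 22.82 = 54.18 dB.
compressor: 93 − 20·log₁₀(20.1/3.0) = 93 − 16.52 = 76.48 dB.
Σ 10^(L/10) = 4.762e+07 → L_total = 10·log₁₀(4.762e+07) = 76.78 dB.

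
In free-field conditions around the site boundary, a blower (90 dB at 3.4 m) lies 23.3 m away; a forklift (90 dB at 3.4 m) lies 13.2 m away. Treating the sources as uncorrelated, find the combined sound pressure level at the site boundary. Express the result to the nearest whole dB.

79 dB

Propagate each source to the receiver with L = L_ref − 20·log₁₀(r/r_ref), then add intensities.
blower: 90 − 20·log₁₀(23.3/3.4) = 90 − 16.72 = 73.28 dB.
forklift: 90 − 20·log₁₀(13.2/3.4) = 90 − 11.78 = 78.22 dB.
Σ 10^(L/10) = 8.764e+07 → L_total = 10·log₁₀(8.764e+07) = 79.43 dB.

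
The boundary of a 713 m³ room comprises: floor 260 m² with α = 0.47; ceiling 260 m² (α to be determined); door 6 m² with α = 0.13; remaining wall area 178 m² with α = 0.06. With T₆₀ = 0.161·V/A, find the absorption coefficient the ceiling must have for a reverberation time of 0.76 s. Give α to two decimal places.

0.07

From T₆₀ = 0.161·V/A, the target T₆₀ = 0.76 s needs A = 0.161·713/0.76 = 151.04 m².
Absorption from the other surfaces = 260·0.47 + 6·0.13 + 178·0.06 = 133.66 m², so the ceiling must supply 17.38 m² over 260 m².
α = 17.38/260 = 0.067.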